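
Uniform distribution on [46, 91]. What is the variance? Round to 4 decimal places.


Var = (b-a)^2 / 12
(b-a)^2 = (91 - 46)^2 = 2025
Var = 2025/12 = 168.75

168.7500


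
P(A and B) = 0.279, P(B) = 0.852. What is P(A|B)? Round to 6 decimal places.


P(A|B) = P(A and B) / P(B) = 0.279 / 0.852 = 93/284 ≈ 0.32746479

0.327465


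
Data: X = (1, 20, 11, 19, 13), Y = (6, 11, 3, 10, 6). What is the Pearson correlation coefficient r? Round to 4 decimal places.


r = sum((xi-xbar)(yi-ybar)) / sqrt(sum((xi-xbar)^2) * sum((yi-ybar)^2))
n = 5, xbar = 64/5 = 12.8, ybar = 36/5 = 7.2
Sxy = sum((xi-xbar)(yi-ybar)) = 66.2
Sxx = sum((xi-xbar)^2) = 232.8
Syy = sum((yi-ybar)^2) = 42.8
sqrt(Sxx*Syy) ≈ 99.819036
r = Sxy / sqrt(Sxx*Syy) = 66.2 / 99.819036 ≈ 0.663200

0.6632


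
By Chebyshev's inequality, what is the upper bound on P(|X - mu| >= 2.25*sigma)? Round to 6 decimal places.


P <= 1/k^2
k^2 = 2.25^2 = 5.0625
1/k^2 = 1 / 5.0625 = 16/81 ≈ 0.19753086

0.197531


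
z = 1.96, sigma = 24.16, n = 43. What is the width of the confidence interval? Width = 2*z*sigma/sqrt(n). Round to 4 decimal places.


width = 2*z*sigma/sqrt(n)
2*z*sigma = 2 * 1.96 * 24.16 = 94.7072
sqrt(43) ≈ 6.557439
width = 94.7072 / 6.557439 ≈ 14.442713

14.4427


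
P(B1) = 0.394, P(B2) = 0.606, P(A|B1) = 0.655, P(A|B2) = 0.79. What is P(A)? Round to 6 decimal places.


P(A) = P(A|B1)*P(B1) + P(A|B2)*P(B2)
P(A|B1)*P(B1) = 0.655 * 0.394 = 0.25807
P(A|B2)*P(B2) = 0.79 * 0.606 = 0.47874
P(A) = 0.25807 + 0.47874 = 0.73681

0.736810


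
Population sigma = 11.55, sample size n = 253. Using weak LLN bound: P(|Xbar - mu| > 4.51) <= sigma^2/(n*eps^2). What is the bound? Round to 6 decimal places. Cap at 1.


bound = min(1, sigma^2/(n*eps^2))
sigma^2 = 11.55^2 = 133.4025
n*eps^2 = 253 * 4.51^2 = 253 * 20.3401 = 5146.0453
sigma^2/(n*eps^2) = 133.4025 / 5146.0453 ≈ 0.02592330

0.025923


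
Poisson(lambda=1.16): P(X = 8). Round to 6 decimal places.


P = e^(-lam) * lam^k / k!
e^(-1.16) ≈ 0.3134862
lam^k = 1.16^8 ≈ 3.278415
k! = 8! = 40320
P = 0.3134862 * 3.278415 / 40320 ≈ 0.000025

0.000025


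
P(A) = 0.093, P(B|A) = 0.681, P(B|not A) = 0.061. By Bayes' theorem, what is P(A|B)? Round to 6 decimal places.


P(A|B) = P(B|A)*P(A) / P(B), P(B) = P(B|A)*P(A) + P(B|not A)*P(not A)
P(B|A)*P(A) = 0.681 * 0.093 = 0.063333
P(B|not A)*P(not A) = 0.061 * 0.907 = 0.055327
P(B) = 0.063333 + 0.055327 = 0.11866
P(A|B) = 0.063333 / 0.11866 ≈ 0.53373504

0.533735


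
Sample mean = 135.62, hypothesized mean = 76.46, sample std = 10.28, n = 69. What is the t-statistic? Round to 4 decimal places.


t = (xbar - mu0) / (s/sqrt(n))
xbar - mu0 = 135.62 - 76.46 = 59.16
sqrt(69) ≈ 8.30662386
s/sqrt(n) = 10.28 / 8.30662386 ≈ 1.23756657
t = 59.16 / 1.23756657 ≈ 47.803489

47.8035


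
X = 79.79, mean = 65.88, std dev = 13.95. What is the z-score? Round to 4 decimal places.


z = (X - mu) / sigma
X - mu = 79.79 - 65.88 = 13.91
z = 13.91 / 13.95 = 1391/1395 ≈ 0.997133

0.9971


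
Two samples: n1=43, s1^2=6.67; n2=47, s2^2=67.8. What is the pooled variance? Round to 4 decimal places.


sp^2 = ((n1-1)*s1^2 + (n2-1)*s2^2)/(n1+n2-2)
(n1-1)*s1^2 = 42 * 6.67 = 280.14
(n2-1)*s2^2 = 46 * 67.8 = 3118.8
numerator = 280.14 + 3118.8 = 3398.94
n1+n2-2 = 88
sp^2 = 3398.94 / 88 = 169947/4400 ≈ 38.624318

38.6243


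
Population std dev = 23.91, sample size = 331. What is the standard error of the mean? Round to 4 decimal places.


SE = sigma / sqrt(n)
sqrt(331) ≈ 18.193405
SE = 23.91 / 18.193405 ≈ 1.314212

1.3142


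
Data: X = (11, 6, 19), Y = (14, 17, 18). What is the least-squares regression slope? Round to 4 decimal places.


b = sum((xi-xbar)(yi-ybar)) / sum((xi-xbar)^2)
n = 3, xbar = 36/3 = 12, ybar = 49/3 ≈ 16.333333
Sxy = sum((xi-xbar)(yi-ybar)) = 10
Sxx = sum((xi-xbar)^2) = 86
b = Sxy / Sxx = 5/43 ≈ 0.116279

0.1163


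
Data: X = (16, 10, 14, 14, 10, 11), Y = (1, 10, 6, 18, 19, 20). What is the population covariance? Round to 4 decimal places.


Cov = (1/n)*sum((xi-xbar)(yi-ybar))
n = 6, xbar = 75/6 = 12.5, ybar = 74/6 = 37/3 ≈ 12.333333
sum((xi-xbar)(yi-ybar)) = -63
Cov = -63 / 6 = -10.5

-10.5000


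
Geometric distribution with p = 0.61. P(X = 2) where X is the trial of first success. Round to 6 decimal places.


P = (1-p)^(k-1) * p
(1-p)^(k-1) = 0.39^1 = 0.39
P = 0.39 * 0.61 = 0.2379

0.237900


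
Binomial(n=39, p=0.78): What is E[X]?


E[X] = n*p = 39 * 0.78 = 30.42

30.42


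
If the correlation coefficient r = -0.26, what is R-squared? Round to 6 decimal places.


R^2 = r^2 = (-0.26)^2 = 0.0676

0.067600


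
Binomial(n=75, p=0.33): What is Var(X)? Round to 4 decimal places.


Var = n*p*(1-p) = 75 * 0.33 * 0.67 = 16.5825

16.5825


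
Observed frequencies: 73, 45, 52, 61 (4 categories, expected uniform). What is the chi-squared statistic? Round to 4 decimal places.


chi2 = sum((O-E)^2/E), E = total/4
total = 231, E = 231/4 = 57.75
(73 - 57.75)^2 / 57.75 = 232.5625 / 57.75 = 3721/924 ≈ 4.027056
(45 - 57.75)^2 / 57.75 = 162.5625 / 57.75 = 867/308 ≈ 2.814935
(52 - 57.75)^2 / 57.75 = 33.0625 / 57.75 = 529/924 ≈ 0.572511
(61 - 57.75)^2 / 57.75 = 10.5625 / 57.75 = 169/924 ≈ 0.182900
chi2 = 585/77 ≈ 7.597403

7.5974


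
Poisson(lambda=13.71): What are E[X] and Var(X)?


E[X] = Var(X) = lambda = 13.71

13.71, 13.71


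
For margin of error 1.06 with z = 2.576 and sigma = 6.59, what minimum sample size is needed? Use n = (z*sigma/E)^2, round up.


z*sigma/E = 2.576 * 6.59 / 1.06 = 106099/6625 ≈ 16.014943
(z*sigma/E)^2 ≈ 256.478412
round up: n = 257

257


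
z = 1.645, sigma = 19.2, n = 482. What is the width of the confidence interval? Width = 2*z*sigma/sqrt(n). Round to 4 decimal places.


width = 2*z*sigma/sqrt(n)
2*z*sigma = 2 * 1.645 * 19.2 = 63.168
sqrt(482) ≈ 21.954498
width = 63.168 / 21.954498 ≈ 2.877224

2.8772


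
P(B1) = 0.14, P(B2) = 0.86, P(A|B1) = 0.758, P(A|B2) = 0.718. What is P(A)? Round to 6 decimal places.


P(A) = P(A|B1)*P(B1) + P(A|B2)*P(B2)
P(A|B1)*P(B1) = 0.758 * 0.14 = 0.10612
P(A|B2)*P(B2) = 0.718 * 0.86 = 0.61748
P(A) = 0.10612 + 0.61748 = 0.7236

0.723600


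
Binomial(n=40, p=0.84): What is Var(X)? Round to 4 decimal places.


Var = n*p*(1-p) = 40 * 0.84 * 0.16 = 5.376

5.3760


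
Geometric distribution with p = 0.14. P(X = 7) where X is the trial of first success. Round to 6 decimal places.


P = (1-p)^(k-1) * p
(1-p)^(k-1) = 0.86^6 ≈ 0.4045672
P = 0.4045672 * 0.14 ≈ 0.05663941

0.056639


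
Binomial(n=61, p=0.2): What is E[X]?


E[X] = n*p = 61 * 0.2 = 12.2

12.2


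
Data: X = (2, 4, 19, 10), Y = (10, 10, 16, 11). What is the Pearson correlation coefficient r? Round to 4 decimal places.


r = sum((xi-xbar)(yi-ybar)) / sqrt(sum((xi-xbar)^2) * sum((yi-ybar)^2))
n = 4, xbar = 35/4 = 8.75, ybar = 47/4 = 11.75
Sxy = sum((xi-xbar)(yi-ybar)) = 62.75
Sxx = sum((xi-xbar)^2) = 174.75
Syy = sum((yi-ybar)^2) = 24.75
sqrt(Sxx*Syy) ≈ 65.765207
r = Sxy / sqrt(Sxx*Syy) = 62.75 / 65.765207 ≈ 0.954152

0.9542


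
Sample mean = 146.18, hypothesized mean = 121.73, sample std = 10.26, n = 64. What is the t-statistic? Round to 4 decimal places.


t = (xbar - mu0) / (s/sqrt(n))
xbar - mu0 = 146.18 - 121.73 = 24.45
sqrt(64) = 8
s/sqrt(n) = 10.26 / 8 = 1.2825
t = 24.45 / 1.2825 = 3260/171 ≈ 19.064327

19.0643


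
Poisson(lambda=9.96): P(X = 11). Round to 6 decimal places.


P = e^(-lam) * lam^k / k!
e^(-9.96) ≈ 0.00004725274
lam^k = 9.96^11 ≈ 95686952400.879896
k! = 11! = 39916800
P = 0.00004725274 * 95686952400.879896 / 39916800 ≈ 0.113272

0.113272


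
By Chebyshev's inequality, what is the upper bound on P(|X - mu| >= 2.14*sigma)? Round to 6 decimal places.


P <= 1/k^2
k^2 = 2.14^2 = 4.5796
1/k^2 = 1 / 4.5796 ≈ 0.21835968

0.218360


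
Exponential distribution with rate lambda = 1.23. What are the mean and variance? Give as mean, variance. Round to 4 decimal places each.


mean = 1/lam, var = 1/lam^2
mean = 1 / 1.23 = 100/123 ≈ 0.813008
lam^2 = 1.23^2 = 1.5129
var = 1 / 1.5129 ≈ 0.660982

0.8130, 0.6610


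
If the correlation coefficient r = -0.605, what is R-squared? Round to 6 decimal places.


R^2 = r^2 = (-0.605)^2 = 0.366025

0.366025


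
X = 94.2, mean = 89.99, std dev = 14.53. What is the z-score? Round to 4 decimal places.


z = (X - mu) / sigma
X - mu = 94.2 - 89.99 = 4.21
z = 4.21 / 14.53 = 421/1453 ≈ 0.289745

0.2897


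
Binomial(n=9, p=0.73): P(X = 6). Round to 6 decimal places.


P = C(n,k) * p^k * (1-p)^(n-k)
C(9,6) = 84
p^k = 0.73^6 ≈ 0.1513342
(1-p)^(n-k) = 0.27^3 = 0.019683
P = 84 * 0.1513342 * 0.019683 ≈ 0.250212

0.250212


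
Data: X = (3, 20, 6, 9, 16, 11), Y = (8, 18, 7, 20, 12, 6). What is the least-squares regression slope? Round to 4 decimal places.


b = sum((xi-xbar)(yi-ybar)) / sum((xi-xbar)^2)
n = 6, xbar = 65/6 ≈ 10.833333, ybar = 71/6 ≈ 11.833333
Sxy = sum((xi-xbar)(yi-ybar)) = 569/6 ≈ 94.833333
Sxx = sum((xi-xbar)^2) = 1193/6 ≈ 198.833333
b = Sxy / Sxx = 569/1193 ≈ 0.476949

0.4769


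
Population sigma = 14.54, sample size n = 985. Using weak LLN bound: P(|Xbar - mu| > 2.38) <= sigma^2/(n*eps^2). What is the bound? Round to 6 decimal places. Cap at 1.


bound = min(1, sigma^2/(n*eps^2))
sigma^2 = 14.54^2 = 211.4116
n*eps^2 = 985 * 2.38^2 = 985 * 5.6644 = 5579.434
sigma^2/(n*eps^2) = 211.4116 / 5579.434 ≈ 0.03789123

0.037891


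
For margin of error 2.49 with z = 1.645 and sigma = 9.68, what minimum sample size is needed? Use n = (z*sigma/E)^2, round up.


z*sigma/E = 1.645 * 9.68 / 2.49 = 39809/6225 ≈ 6.395020
(z*sigma/E)^2 ≈ 40.896282
round up: n = 41

41


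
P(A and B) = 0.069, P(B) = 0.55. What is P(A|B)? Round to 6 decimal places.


P(A|B) = P(A and B) / P(B) = 0.069 / 0.55 = 69/550 ≈ 0.12545455

0.125455


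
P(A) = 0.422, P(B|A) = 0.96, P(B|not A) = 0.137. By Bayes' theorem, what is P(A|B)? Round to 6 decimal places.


P(A|B) = P(B|A)*P(A) / P(B), P(B) = P(B|A)*P(A) + P(B|not A)*P(not A)
P(B|A)*P(A) = 0.96 * 0.422 = 0.40512
P(B|not A)*P(not A) = 0.137 * 0.578 = 0.079186
P(B) = 0.40512 + 0.079186 = 0.484306
P(A|B) = 0.40512 / 0.484306 ≈ 0.83649593

0.836496


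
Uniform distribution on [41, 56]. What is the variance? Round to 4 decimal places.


Var = (b-a)^2 / 12
(b-a)^2 = (56 - 41)^2 = 225
Var = 225/12 = 18.75

18.7500


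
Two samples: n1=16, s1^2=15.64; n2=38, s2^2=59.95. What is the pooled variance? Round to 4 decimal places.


sp^2 = ((n1-1)*s1^2 + (n2-1)*s2^2)/(n1+n2-2)
(n1-1)*s1^2 = 15 * 15.64 = 234.6
(n2-1)*s2^2 = 37 * 59.95 = 2218.15
numerator = 234.6 + 2218.15 = 2452.75
n1+n2-2 = 52
sp^2 = 2452.75 / 52 = 9811/208 ≈ 47.168269

47.1683


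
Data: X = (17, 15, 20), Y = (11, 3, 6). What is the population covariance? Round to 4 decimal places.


Cov = (1/n)*sum((xi-xbar)(yi-ybar))
n = 3, xbar = 52/3 ≈ 17.333333, ybar = 20/3 ≈ 6.666667
sum((xi-xbar)(yi-ybar)) = 16/3 ≈ 5.333333
Cov = 5.333333 / 3 = 16/9 ≈ 1.777778

1.7778


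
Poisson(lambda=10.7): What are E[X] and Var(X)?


E[X] = Var(X) = lambda = 10.7

10.7, 10.7


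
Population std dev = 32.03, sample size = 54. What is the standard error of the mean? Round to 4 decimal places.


SE = sigma / sqrt(n)
sqrt(54) ≈ 7.348469
SE = 32.03 / 7.348469 ≈ 4.358731

4.3587


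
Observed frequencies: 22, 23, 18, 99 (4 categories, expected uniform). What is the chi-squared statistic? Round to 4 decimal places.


chi2 = sum((O-E)^2/E), E = total/4
total = 162, E = 162/4 = 40.5
(22 - 40.5)^2 / 40.5 = 342.25 / 40.5 = 1369/162 ≈ 8.450617
(23 - 40.5)^2 / 40.5 = 306.25 / 40.5 = 1225/162 ≈ 7.561728
(18 - 40.5)^2 / 40.5 = 506.25 / 40.5 = 12.5
(99 - 40.5)^2 / 40.5 = 3422.25 / 40.5 = 84.5
chi2 = 9154/81 ≈ 113.012346

113.0123


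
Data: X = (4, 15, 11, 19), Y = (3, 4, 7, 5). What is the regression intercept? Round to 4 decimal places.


a = ybar - b*xbar, where b = sum((xi-xbar)(yi-ybar)) / sum((xi-xbar)^2)
n = 4, xbar = 49/4 = 12.25, ybar = 19/4 = 4.75
Sxy = sum((xi-xbar)(yi-ybar)) = 11.25
Sxx = sum((xi-xbar)^2) = 122.75
b = Sxy / Sxx = 45/491 ≈ 0.091650
a = 4.75 - 0.091650 * 12.25 = 1781/491 ≈ 3.627291

3.6273


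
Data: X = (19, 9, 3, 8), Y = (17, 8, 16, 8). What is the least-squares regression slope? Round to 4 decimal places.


b = sum((xi-xbar)(yi-ybar)) / sum((xi-xbar)^2)
n = 4, xbar = 39/4 = 9.75, ybar = 49/4 = 12.25
Sxy = sum((xi-xbar)(yi-ybar)) = 29.25
Sxx = sum((xi-xbar)^2) = 134.75
b = Sxy / Sxx = 117/539 ≈ 0.217069

0.2171


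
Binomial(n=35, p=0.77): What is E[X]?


E[X] = n*p = 35 * 0.77 = 26.95

26.95


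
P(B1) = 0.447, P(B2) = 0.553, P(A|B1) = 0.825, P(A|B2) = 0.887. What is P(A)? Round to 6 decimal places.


P(A) = P(A|B1)*P(B1) + P(A|B2)*P(B2)
P(A|B1)*P(B1) = 0.825 * 0.447 = 0.368775
P(A|B2)*P(B2) = 0.887 * 0.553 = 0.490511
P(A) = 0.368775 + 0.490511 = 0.859286

0.859286


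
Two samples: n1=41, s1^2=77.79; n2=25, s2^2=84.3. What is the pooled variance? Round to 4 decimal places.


sp^2 = ((n1-1)*s1^2 + (n2-1)*s2^2)/(n1+n2-2)
(n1-1)*s1^2 = 40 * 77.79 = 3111.6
(n2-1)*s2^2 = 24 * 84.3 = 2023.2
numerator = 3111.6 + 2023.2 = 5134.8
n1+n2-2 = 64
sp^2 = 5134.8 / 64 = 80.23125

80.2313


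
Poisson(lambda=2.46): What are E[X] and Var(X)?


E[X] = Var(X) = lambda = 2.46

2.46, 2.46


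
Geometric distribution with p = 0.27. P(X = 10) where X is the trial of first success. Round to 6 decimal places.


P = (1-p)^(k-1) * p
(1-p)^(k-1) = 0.73^9 ≈ 0.05887159
P = 0.05887159 * 0.27 ≈ 0.01589533

0.015895


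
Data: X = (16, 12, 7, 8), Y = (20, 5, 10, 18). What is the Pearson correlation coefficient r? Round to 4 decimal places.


r = sum((xi-xbar)(yi-ybar)) / sqrt(sum((xi-xbar)^2) * sum((yi-ybar)^2))
n = 4, xbar = 43/4 = 10.75, ybar = 53/4 = 13.25
Sxy = sum((xi-xbar)(yi-ybar)) = 24.25
Sxx = sum((xi-xbar)^2) = 50.75
Syy = sum((yi-ybar)^2) = 146.75
sqrt(Sxx*Syy) ≈ 86.299261
r = Sxy / sqrt(Sxx*Syy) = 24.25 / 86.299261 ≈ 0.280999

0.2810


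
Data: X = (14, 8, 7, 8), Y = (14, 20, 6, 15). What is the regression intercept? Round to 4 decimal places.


a = ybar - b*xbar, where b = sum((xi-xbar)(yi-ybar)) / sum((xi-xbar)^2)
n = 4, xbar = 37/4 = 9.25, ybar = 55/4 = 13.75
Sxy = sum((xi-xbar)(yi-ybar)) = 9.25
Sxx = sum((xi-xbar)^2) = 30.75
b = Sxy / Sxx = 37/123 ≈ 0.300813
a = 13.75 - 0.300813 * 9.25 = 1349/123 ≈ 10.967480

10.9675


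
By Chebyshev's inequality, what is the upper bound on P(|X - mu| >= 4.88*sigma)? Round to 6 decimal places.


P <= 1/k^2
k^2 = 4.88^2 = 23.8144
1/k^2 = 1 / 23.8144 ≈ 0.04199140

0.041991


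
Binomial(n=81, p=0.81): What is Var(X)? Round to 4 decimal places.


Var = n*p*(1-p) = 81 * 0.81 * 0.19 = 12.4659

12.4659


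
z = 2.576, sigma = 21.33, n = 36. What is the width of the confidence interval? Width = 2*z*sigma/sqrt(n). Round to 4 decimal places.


width = 2*z*sigma/sqrt(n)
2*z*sigma = 2 * 2.576 * 21.33 = 109.89216
sqrt(36) = 6
width = 109.89216 / 6 = 18.31536

18.3154


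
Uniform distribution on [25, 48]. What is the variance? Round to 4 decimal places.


Var = (b-a)^2 / 12
(b-a)^2 = (48 - 25)^2 = 529
Var = 529/12 ≈ 44.083333

44.0833


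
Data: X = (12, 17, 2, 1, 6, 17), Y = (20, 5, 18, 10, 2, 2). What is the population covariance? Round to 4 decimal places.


Cov = (1/n)*sum((xi-xbar)(yi-ybar))
n = 6, xbar = 55/6 ≈ 9.166667, ybar = 57/6 = 9.5
sum((xi-xbar)(yi-ybar)) = -105.5
Cov = -105.5 / 6 = -211/12 ≈ -17.583333

-17.5833


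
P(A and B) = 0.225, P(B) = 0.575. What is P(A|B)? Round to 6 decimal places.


P(A|B) = P(A and B) / P(B) = 0.225 / 0.575 = 9/23 ≈ 0.39130435

0.391304


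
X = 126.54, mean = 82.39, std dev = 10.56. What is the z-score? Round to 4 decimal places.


z = (X - mu) / sigma
X - mu = 126.54 - 82.39 = 44.15
z = 44.15 / 10.56 = 4415/1056 ≈ 4.180871

4.1809


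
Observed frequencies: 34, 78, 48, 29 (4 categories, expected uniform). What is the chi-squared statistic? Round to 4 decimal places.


chi2 = sum((O-E)^2/E), E = total/4
total = 189, E = 189/4 = 47.25
(34 - 47.25)^2 / 47.25 = 175.5625 / 47.25 = 2809/756 ≈ 3.715608
(78 - 47.25)^2 / 47.25 = 945.5625 / 47.25 = 1681/84 ≈ 20.011905
(48 - 47.25)^2 / 47.25 = 0.5625 / 47.25 = 1/84 ≈ 0.011905
(29 - 47.25)^2 / 47.25 = 333.0625 / 47.25 = 5329/756 ≈ 7.048942
chi2 = 5819/189 ≈ 30.788360

30.7884


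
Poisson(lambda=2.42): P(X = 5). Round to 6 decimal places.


P = e^(-lam) * lam^k / k!
e^(-2.42) ≈ 0.08892162
lam^k = 2.42^5 ≈ 82.999759
k! = 5! = 120
P = 0.08892162 * 82.999759 / 120 ≈ 0.061504

0.061504


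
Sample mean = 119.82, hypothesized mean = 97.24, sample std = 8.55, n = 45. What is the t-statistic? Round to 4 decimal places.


t = (xbar - mu0) / (s/sqrt(n))
xbar - mu0 = 119.82 - 97.24 = 22.58
sqrt(45) ≈ 6.70820393
s/sqrt(n) = 8.55 / 6.70820393 ≈ 1.27455875
t = 22.58 / 1.27455875 ≈ 17.715935

17.7159


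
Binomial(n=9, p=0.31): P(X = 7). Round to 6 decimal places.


P = C(n,k) * p^k * (1-p)^(n-k)
C(9,7) = 36
p^k = 0.31^7 ≈ 0.0002751261
(1-p)^(n-k) = 0.69^2 = 0.4761
P = 36 * 0.0002751261 * 0.4761 ≈ 0.004716

0.004716


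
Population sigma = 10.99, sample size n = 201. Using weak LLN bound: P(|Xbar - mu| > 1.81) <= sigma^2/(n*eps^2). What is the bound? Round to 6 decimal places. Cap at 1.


bound = min(1, sigma^2/(n*eps^2))
sigma^2 = 10.99^2 = 120.7801
n*eps^2 = 201 * 1.81^2 = 201 * 3.2761 = 658.4961
sigma^2/(n*eps^2) = 120.7801 / 658.4961 ≈ 0.18341809

0.183418


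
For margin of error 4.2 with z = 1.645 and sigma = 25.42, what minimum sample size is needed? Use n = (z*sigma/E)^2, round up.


z*sigma/E = 1.645 * 25.42 / 4.2 = 59737/6000 ≈ 9.956167
(z*sigma/E)^2 ≈ 99.125255
round up: n = 100

100


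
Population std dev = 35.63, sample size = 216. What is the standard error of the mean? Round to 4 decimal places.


SE = sigma / sqrt(n)
sqrt(216) ≈ 14.696938
SE = 35.63 / 14.696938 ≈ 2.424314

2.4243


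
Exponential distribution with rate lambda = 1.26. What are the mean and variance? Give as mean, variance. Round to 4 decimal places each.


mean = 1/lam, var = 1/lam^2
mean = 1 / 1.26 = 50/63 ≈ 0.793651
lam^2 = 1.26^2 = 1.5876
var = 1 / 1.5876 = 2500/3969 ≈ 0.629882

0.7937, 0.6299


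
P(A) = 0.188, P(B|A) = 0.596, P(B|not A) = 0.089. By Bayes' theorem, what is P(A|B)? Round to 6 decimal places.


P(A|B) = P(B|A)*P(A) / P(B), P(B) = P(B|A)*P(A) + P(B|not A)*P(not A)
P(B|A)*P(A) = 0.596 * 0.188 = 0.112048
P(B|not A)*P(not A) = 0.089 * 0.812 = 0.072268
P(B) = 0.112048 + 0.072268 = 0.184316
P(A|B) = 0.112048 / 0.184316 ≈ 0.60791250

0.607912


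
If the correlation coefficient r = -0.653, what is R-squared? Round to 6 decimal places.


R^2 = r^2 = (-0.653)^2 = 0.426409

0.426409


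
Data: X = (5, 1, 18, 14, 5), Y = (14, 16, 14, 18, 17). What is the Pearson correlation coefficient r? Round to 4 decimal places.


r = sum((xi-xbar)(yi-ybar)) / sqrt(sum((xi-xbar)^2) * sum((yi-ybar)^2))
n = 5, xbar = 43/5 = 8.6, ybar = 79/5 = 15.8
Sxy = sum((xi-xbar)(yi-ybar)) = -4.4
Sxx = sum((xi-xbar)^2) = 201.2
Syy = sum((yi-ybar)^2) = 12.8
sqrt(Sxx*Syy) ≈ 50.748005
r = Sxy / sqrt(Sxx*Syy) = -4.4 / 50.748005 ≈ -0.086703

-0.0867


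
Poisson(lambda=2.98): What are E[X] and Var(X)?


E[X] = Var(X) = lambda = 2.98

2.98, 2.98


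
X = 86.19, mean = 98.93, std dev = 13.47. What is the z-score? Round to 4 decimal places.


z = (X - mu) / sigma
X - mu = 86.19 - 98.93 = -12.74
z = -12.74 / 13.47 = -1274/1347 ≈ -0.945805

-0.9458


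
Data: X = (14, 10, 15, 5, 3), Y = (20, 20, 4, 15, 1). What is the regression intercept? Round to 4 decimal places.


a = ybar - b*xbar, where b = sum((xi-xbar)(yi-ybar)) / sum((xi-xbar)^2)
n = 5, xbar = 47/5 = 9.4, ybar = 60/5 = 12
Sxy = sum((xi-xbar)(yi-ybar)) = 54
Sxx = sum((xi-xbar)^2) = 113.2
b = Sxy / Sxx = 135/283 ≈ 0.477032
a = 12 - 0.477032 * 9.4 = 2127/283 ≈ 7.515901

7.5159


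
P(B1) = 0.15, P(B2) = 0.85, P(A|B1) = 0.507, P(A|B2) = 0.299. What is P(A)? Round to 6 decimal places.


P(A) = P(A|B1)*P(B1) + P(A|B2)*P(B2)
P(A|B1)*P(B1) = 0.507 * 0.15 = 0.07605
P(A|B2)*P(B2) = 0.299 * 0.85 = 0.25415
P(A) = 0.07605 + 0.25415 = 0.3302

0.330200


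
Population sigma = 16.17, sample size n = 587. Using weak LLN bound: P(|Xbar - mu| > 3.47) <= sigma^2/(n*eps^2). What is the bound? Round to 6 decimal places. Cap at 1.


bound = min(1, sigma^2/(n*eps^2))
sigma^2 = 16.17^2 = 261.4689
n*eps^2 = 587 * 3.47^2 = 587 * 12.0409 = 7068.0083
sigma^2/(n*eps^2) = 261.4689 / 7068.0083 ≈ 0.03699329

0.036993


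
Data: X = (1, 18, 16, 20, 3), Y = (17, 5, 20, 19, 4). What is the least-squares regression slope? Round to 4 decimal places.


b = sum((xi-xbar)(yi-ybar)) / sum((xi-xbar)^2)
n = 5, xbar = 58/5 = 11.6, ybar = 65/5 = 13
Sxy = sum((xi-xbar)(yi-ybar)) = 65
Sxx = sum((xi-xbar)^2) = 317.2
b = Sxy / Sxx = 25/122 ≈ 0.204918

0.2049


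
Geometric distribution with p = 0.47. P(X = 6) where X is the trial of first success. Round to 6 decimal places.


P = (1-p)^(k-1) * p
(1-p)^(k-1) = 0.53^5 ≈ 0.04181955
P = 0.04181955 * 0.47 ≈ 0.01965519

0.019655


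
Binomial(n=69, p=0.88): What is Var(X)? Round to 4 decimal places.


Var = n*p*(1-p) = 69 * 0.88 * 0.12 = 7.2864

7.2864


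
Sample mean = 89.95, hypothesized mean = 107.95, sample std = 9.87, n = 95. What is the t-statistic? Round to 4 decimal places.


t = (xbar - mu0) / (s/sqrt(n))
xbar - mu0 = 89.95 - 107.95 = -18
sqrt(95) ≈ 9.74679434
s/sqrt(n) = 9.87 / 9.74679434 ≈ 1.01264063
t = -18 / 1.01264063 ≈ -17.775309

-17.7753


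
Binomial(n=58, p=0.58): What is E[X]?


E[X] = n*p = 58 * 0.58 = 33.64

33.64


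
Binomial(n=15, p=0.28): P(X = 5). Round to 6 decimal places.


P = C(n,k) * p^k * (1-p)^(n-k)
C(15,5) = 3003
p^k = 0.28^5 ≈ 0.001721037
(1-p)^(n-k) = 0.72^10 ≈ 0.03743906
P = 3003 * 0.001721037 * 0.03743906 ≈ 0.193495

0.193495


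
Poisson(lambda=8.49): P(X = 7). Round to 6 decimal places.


P = e^(-lam) * lam^k / k!
e^(-8.49) ≈ 0.0002055133
lam^k = 8.49^7 ≈ 3179463.412347
k! = 7! = 5040
P = 0.0002055133 * 3179463.412347 / 5040 ≈ 0.129647

0.129647


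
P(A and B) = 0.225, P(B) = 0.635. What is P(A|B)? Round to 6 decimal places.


P(A|B) = P(A and B) / P(B) = 0.225 / 0.635 = 45/127 ≈ 0.35433071

0.354331


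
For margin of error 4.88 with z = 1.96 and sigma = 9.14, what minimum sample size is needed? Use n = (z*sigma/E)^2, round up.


z*sigma/E = 1.96 * 9.14 / 4.88 = 22393/6100 ≈ 3.670984
(z*sigma/E)^2 ≈ 13.476121
round up: n = 14

14


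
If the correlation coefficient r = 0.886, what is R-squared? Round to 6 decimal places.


R^2 = r^2 = (0.886)^2 = 0.784996

0.784996


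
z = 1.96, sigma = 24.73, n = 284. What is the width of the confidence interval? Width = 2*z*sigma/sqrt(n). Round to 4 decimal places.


width = 2*z*sigma/sqrt(n)
2*z*sigma = 2 * 1.96 * 24.73 = 96.9416
sqrt(284) ≈ 16.852300
width = 96.9416 / 16.852300 ≈ 5.752426

5.7524


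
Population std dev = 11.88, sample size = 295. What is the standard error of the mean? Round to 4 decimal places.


SE = sigma / sqrt(n)
sqrt(295) ≈ 17.175564
SE = 11.88 / 17.175564 ≈ 0.691680

0.6917


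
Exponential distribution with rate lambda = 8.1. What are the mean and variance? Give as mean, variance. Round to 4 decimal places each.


mean = 1/lam, var = 1/lam^2
mean = 1 / 8.1 = 10/81 ≈ 0.123457
lam^2 = 8.1^2 = 65.61
var = 1 / 65.61 = 100/6561 ≈ 0.015242

0.1235, 0.0152


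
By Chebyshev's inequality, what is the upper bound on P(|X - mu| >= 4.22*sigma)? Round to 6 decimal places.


P <= 1/k^2
k^2 = 4.22^2 = 17.8084
1/k^2 = 1 / 17.8084 ≈ 0.05615328

0.056153


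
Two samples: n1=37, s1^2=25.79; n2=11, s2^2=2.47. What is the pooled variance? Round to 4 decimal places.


sp^2 = ((n1-1)*s1^2 + (n2-1)*s2^2)/(n1+n2-2)
(n1-1)*s1^2 = 36 * 25.79 = 928.44
(n2-1)*s2^2 = 10 * 2.47 = 24.7
numerator = 928.44 + 24.7 = 953.14
n1+n2-2 = 46
sp^2 = 953.14 / 46 = 47657/2300 ≈ 20.720435

20.7204


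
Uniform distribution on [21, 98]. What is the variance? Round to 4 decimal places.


Var = (b-a)^2 / 12
(b-a)^2 = (98 - 21)^2 = 5929
Var = 5929/12 ≈ 494.083333

494.0833


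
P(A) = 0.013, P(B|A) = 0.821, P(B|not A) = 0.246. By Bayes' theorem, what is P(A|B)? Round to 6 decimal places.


P(A|B) = P(B|A)*P(A) / P(B), P(B) = P(B|A)*P(A) + P(B|not A)*P(not A)
P(B|A)*P(A) = 0.821 * 0.013 = 0.010673
P(B|not A)*P(not A) = 0.246 * 0.987 = 0.242802
P(B) = 0.010673 + 0.242802 = 0.253475
P(A|B) = 0.010673 / 0.253475 ≈ 0.04210672

0.042107


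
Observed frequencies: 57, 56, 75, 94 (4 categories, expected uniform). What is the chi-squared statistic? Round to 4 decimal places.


chi2 = sum((O-E)^2/E), E = total/4
total = 282, E = 282/4 = 70.5
(57 - 70.5)^2 / 70.5 = 182.25 / 70.5 = 243/94 ≈ 2.585106
(56 - 70.5)^2 / 70.5 = 210.25 / 70.5 = 841/282 ≈ 2.982270
(75 - 70.5)^2 / 70.5 = 20.25 / 70.5 = 27/94 ≈ 0.287234
(94 - 70.5)^2 / 70.5 = 552.25 / 70.5 = 47/6 ≈ 7.833333
chi2 = 1930/141 ≈ 13.687943

13.6879


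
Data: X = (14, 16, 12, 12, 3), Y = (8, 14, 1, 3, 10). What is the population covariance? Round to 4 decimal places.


Cov = (1/n)*sum((xi-xbar)(yi-ybar))
n = 5, xbar = 57/5 = 11.4, ybar = 36/5 = 7.2
sum((xi-xbar)(yi-ybar)) = 3.6
Cov = 3.6 / 5 = 0.72

0.7200


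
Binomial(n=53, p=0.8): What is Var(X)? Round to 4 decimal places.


Var = n*p*(1-p) = 53 * 0.8 * 0.2 = 8.48

8.4800


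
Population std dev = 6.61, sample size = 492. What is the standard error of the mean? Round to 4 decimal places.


SE = sigma / sqrt(n)
sqrt(492) ≈ 22.181073
SE = 6.61 / 22.181073 ≈ 0.298002

0.2980


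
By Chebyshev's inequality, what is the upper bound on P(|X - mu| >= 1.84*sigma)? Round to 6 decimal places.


P <= 1/k^2
k^2 = 1.84^2 = 3.3856
1/k^2 = 1 / 3.3856 = 625/2116 ≈ 0.29536862

0.295369


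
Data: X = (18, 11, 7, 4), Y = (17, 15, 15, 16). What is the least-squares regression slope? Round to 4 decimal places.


b = sum((xi-xbar)(yi-ybar)) / sum((xi-xbar)^2)
n = 4, xbar = 40/4 = 10, ybar = 63/4 = 15.75
Sxy = sum((xi-xbar)(yi-ybar)) = 10
Sxx = sum((xi-xbar)^2) = 110
b = Sxy / Sxx = 1/11 ≈ 0.090909

0.0909


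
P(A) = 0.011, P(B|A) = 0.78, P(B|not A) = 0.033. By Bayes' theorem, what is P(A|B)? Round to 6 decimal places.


P(A|B) = P(B|A)*P(A) / P(B), P(B) = P(B|A)*P(A) + P(B|not A)*P(not A)
P(B|A)*P(A) = 0.78 * 0.011 = 0.00858
P(B|not A)*P(not A) = 0.033 * 0.989 = 0.032637
P(B) = 0.00858 + 0.032637 = 0.041217
P(A|B) = 0.00858 / 0.041217 = 260/1249 ≈ 0.20816653

0.208167


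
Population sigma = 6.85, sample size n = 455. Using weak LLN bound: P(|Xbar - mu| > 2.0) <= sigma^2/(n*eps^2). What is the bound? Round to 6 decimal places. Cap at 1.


bound = min(1, sigma^2/(n*eps^2))
sigma^2 = 6.85^2 = 46.9225
n*eps^2 = 455 * 2.0^2 = 455 * 4 = 1820
sigma^2/(n*eps^2) = 46.9225 / 1820 ≈ 0.02578159

0.025782


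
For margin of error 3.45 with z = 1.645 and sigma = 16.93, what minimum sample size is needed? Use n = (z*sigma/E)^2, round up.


z*sigma/E = 1.645 * 16.93 / 3.45 ≈ 8.072420
(z*sigma/E)^2 ≈ 65.163969
round up: n = 66

66


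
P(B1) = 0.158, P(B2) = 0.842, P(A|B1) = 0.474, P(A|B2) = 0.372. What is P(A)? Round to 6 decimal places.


P(A) = P(A|B1)*P(B1) + P(A|B2)*P(B2)
P(A|B1)*P(B1) = 0.474 * 0.158 = 0.074892
P(A|B2)*P(B2) = 0.372 * 0.842 = 0.313224
P(A) = 0.074892 + 0.313224 = 0.388116

0.388116


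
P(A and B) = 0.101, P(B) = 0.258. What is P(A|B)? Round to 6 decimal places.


P(A|B) = P(A and B) / P(B) = 0.101 / 0.258 = 101/258 ≈ 0.39147287

0.391473


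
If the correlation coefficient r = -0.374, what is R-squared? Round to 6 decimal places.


R^2 = r^2 = (-0.374)^2 = 0.139876

0.139876


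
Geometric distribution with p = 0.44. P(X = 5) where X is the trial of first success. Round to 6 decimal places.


P = (1-p)^(k-1) * p
(1-p)^(k-1) = 0.56^4 = 0.09834496
P = 0.09834496 * 0.44 ≈ 0.04327178

0.043272


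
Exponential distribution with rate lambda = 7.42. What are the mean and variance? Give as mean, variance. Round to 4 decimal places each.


mean = 1/lam, var = 1/lam^2
mean = 1 / 7.42 = 50/371 ≈ 0.134771
lam^2 = 7.42^2 = 55.0564
var = 1 / 55.0564 ≈ 0.018163

0.1348, 0.0182


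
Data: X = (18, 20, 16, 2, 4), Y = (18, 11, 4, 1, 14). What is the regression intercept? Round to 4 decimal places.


a = ybar - b*xbar, where b = sum((xi-xbar)(yi-ybar)) / sum((xi-xbar)^2)
n = 5, xbar = 60/5 = 12, ybar = 48/5 = 9.6
Sxy = sum((xi-xbar)(yi-ybar)) = 90
Sxx = sum((xi-xbar)^2) = 280
b = Sxy / Sxx = 9/28 ≈ 0.321429
a = 9.6 - 0.321429 * 12 = 201/35 ≈ 5.742857

5.7429


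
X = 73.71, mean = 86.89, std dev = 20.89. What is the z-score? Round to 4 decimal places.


z = (X - mu) / sigma
X - mu = 73.71 - 86.89 = -13.18
z = -13.18 / 20.89 = -1318/2089 ≈ -0.630924

-0.6309


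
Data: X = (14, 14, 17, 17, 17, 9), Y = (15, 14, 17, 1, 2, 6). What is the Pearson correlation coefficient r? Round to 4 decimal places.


r = sum((xi-xbar)(yi-ybar)) / sqrt(sum((xi-xbar)^2) * sum((yi-ybar)^2))
n = 6, xbar = 88/6 = 44/3 ≈ 14.666667, ybar = 55/6 ≈ 9.166667
Sxy = sum((xi-xbar)(yi-ybar)) = -20/3 ≈ -6.666667
Sxx = sum((xi-xbar)^2) = 148/3 ≈ 49.333333
Syy = sum((yi-ybar)^2) = 1481/6 ≈ 246.833333
sqrt(Sxx*Syy) ≈ 110.349948
r = Sxy / sqrt(Sxx*Syy) = -6.666667 / 110.349948 ≈ -0.060414

-0.0604


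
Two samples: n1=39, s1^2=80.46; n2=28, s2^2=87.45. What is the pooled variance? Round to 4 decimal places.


sp^2 = ((n1-1)*s1^2 + (n2-1)*s2^2)/(n1+n2-2)
(n1-1)*s1^2 = 38 * 80.46 = 3057.48
(n2-1)*s2^2 = 27 * 87.45 = 2361.15
numerator = 3057.48 + 2361.15 = 5418.63
n1+n2-2 = 65
sp^2 = 5418.63 / 65 = 541863/6500 ≈ 83.363538

83.3635


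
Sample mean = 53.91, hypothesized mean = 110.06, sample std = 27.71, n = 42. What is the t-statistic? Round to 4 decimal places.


t = (xbar - mu0) / (s/sqrt(n))
xbar - mu0 = 53.91 - 110.06 = -56.15
sqrt(42) ≈ 6.48074070
s/sqrt(n) = 27.71 / 6.48074070 ≈ 4.27574583
t = -56.15 / 4.27574583 ≈ -13.132212

-13.1322


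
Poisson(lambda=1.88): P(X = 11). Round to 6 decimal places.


P = e^(-lam) * lam^k / k!
e^(-1.88) ≈ 0.1525901
lam^k = 1.88^11 ≈ 1036.898728
k! = 11! = 39916800
P = 0.1525901 * 1036.898728 / 39916800 ≈ 0.000004

0.000004


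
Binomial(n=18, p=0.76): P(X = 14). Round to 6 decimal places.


P = C(n,k) * p^k * (1-p)^(n-k)
C(18,14) = 3060
p^k = 0.76^14 ≈ 0.02144817
(1-p)^(n-k) = 0.24^4 = 0.00331776
P = 3060 * 0.02144817 * 0.00331776 ≈ 0.217749

0.217749


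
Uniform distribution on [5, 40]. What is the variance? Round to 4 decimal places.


Var = (b-a)^2 / 12
(b-a)^2 = (40 - 5)^2 = 1225
Var = 1225/12 ≈ 102.083333

102.0833


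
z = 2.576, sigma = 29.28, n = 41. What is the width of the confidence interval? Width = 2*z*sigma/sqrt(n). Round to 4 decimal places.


width = 2*z*sigma/sqrt(n)
2*z*sigma = 2 * 2.576 * 29.28 = 150.85056
sqrt(41) ≈ 6.403124
width = 150.85056 / 6.403124 ≈ 23.558899

23.5589


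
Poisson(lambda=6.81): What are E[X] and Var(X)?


E[X] = Var(X) = lambda = 6.81

6.81, 6.81


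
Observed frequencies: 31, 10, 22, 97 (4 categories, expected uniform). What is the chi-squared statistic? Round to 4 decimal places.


chi2 = sum((O-E)^2/E), E = total/4
total = 160, E = 160/4 = 40
(31 - 40)^2 / 40 = 81 / 40 = 2.025
(10 - 40)^2 / 40 = 900 / 40 = 22.5
(22 - 40)^2 / 40 = 324 / 40 = 8.1
(97 - 40)^2 / 40 = 3249 / 40 = 81.225
chi2 = 113.85

113.8500


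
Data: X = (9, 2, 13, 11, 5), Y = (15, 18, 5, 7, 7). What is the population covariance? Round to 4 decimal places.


Cov = (1/n)*sum((xi-xbar)(yi-ybar))
n = 5, xbar = 40/5 = 8, ybar = 52/5 = 10.4
sum((xi-xbar)(yi-ybar)) = -68
Cov = -68 / 5 = -13.6

-13.6000


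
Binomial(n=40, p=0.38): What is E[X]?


E[X] = n*p = 40 * 0.38 = 15.2

15.2


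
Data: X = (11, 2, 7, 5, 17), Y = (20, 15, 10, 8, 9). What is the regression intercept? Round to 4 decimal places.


a = ybar - b*xbar, where b = sum((xi-xbar)(yi-ybar)) / sum((xi-xbar)^2)
n = 5, xbar = 42/5 = 8.4, ybar = 62/5 = 12.4
Sxy = sum((xi-xbar)(yi-ybar)) = -7.8
Sxx = sum((xi-xbar)^2) = 135.2
b = Sxy / Sxx = -3/52 ≈ -0.057692
a = 12.4 - (-0.057692) * 8.4 = 335/26 ≈ 12.884615

12.8846


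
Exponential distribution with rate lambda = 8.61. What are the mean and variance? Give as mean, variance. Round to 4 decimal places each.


mean = 1/lam, var = 1/lam^2
mean = 1 / 8.61 = 100/861 ≈ 0.116144
lam^2 = 8.61^2 = 74.1321
var = 1 / 74.1321 ≈ 0.013489

0.1161, 0.0135


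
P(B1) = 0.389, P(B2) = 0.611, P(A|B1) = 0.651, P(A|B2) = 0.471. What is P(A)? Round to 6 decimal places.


P(A) = P(A|B1)*P(B1) + P(A|B2)*P(B2)
P(A|B1)*P(B1) = 0.651 * 0.389 = 0.253239
P(A|B2)*P(B2) = 0.471 * 0.611 = 0.287781
P(A) = 0.253239 + 0.287781 = 0.54102

0.541020


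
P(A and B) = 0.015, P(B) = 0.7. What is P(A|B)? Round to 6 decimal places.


P(A|B) = P(A and B) / P(B) = 0.015 / 0.7 = 3/140 ≈ 0.02142857

0.021429


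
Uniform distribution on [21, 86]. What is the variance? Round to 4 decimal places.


Var = (b-a)^2 / 12
(b-a)^2 = (86 - 21)^2 = 4225
Var = 4225/12 ≈ 352.083333

352.0833


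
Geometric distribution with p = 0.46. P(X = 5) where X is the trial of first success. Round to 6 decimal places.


P = (1-p)^(k-1) * p
(1-p)^(k-1) = 0.54^4 = 0.08503056
P = 0.08503056 * 0.46 ≈ 0.03911406

0.039114


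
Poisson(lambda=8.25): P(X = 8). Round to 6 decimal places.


P = e^(-lam) * lam^k / k!
e^(-8.25) ≈ 0.0002612586
lam^k = 8.25^8 ≈ 21460092.441422
k! = 8! = 40320
P = 0.0002612586 * 21460092.441422 / 40320 ≈ 0.139053

0.139053


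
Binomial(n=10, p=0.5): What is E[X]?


E[X] = n*p = 10 * 0.5 = 5

5


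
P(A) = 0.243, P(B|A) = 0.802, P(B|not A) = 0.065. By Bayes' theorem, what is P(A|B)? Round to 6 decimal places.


P(A|B) = P(B|A)*P(A) / P(B), P(B) = P(B|A)*P(A) + P(B|not A)*P(not A)
P(B|A)*P(A) = 0.802 * 0.243 = 0.194886
P(B|not A)*P(not A) = 0.065 * 0.757 = 0.049205
P(B) = 0.194886 + 0.049205 = 0.244091
P(A|B) = 0.194886 / 0.244091 ≈ 0.79841535

0.798415


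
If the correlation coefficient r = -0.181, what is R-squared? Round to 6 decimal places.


R^2 = r^2 = (-0.181)^2 = 0.032761

0.032761


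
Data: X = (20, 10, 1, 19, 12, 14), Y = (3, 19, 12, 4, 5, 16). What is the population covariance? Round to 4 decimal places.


Cov = (1/n)*sum((xi-xbar)(yi-ybar))
n = 6, xbar = 76/6 = 38/3 ≈ 12.666667, ybar = 59/6 ≈ 9.833333
sum((xi-xbar)(yi-ybar)) = -376/3 ≈ -125.333333
Cov = -125.333333 / 6 = -188/9 ≈ -20.888889

-20.8889


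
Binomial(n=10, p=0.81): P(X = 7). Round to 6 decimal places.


P = C(n,k) * p^k * (1-p)^(n-k)
C(10,7) = 120
p^k = 0.81^7 ≈ 0.2287679
(1-p)^(n-k) = 0.19^3 = 0.006859
P = 120 * 0.2287679 * 0.006859 ≈ 0.188294

0.188294


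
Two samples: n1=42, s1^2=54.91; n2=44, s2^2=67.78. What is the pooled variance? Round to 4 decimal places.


sp^2 = ((n1-1)*s1^2 + (n2-1)*s2^2)/(n1+n2-2)
(n1-1)*s1^2 = 41 * 54.91 = 2251.31
(n2-1)*s2^2 = 43 * 67.78 = 2914.54
numerator = 2251.31 + 2914.54 = 5165.85
n1+n2-2 = 84
sp^2 = 5165.85 / 84 = 34439/560 ≈ 61.498214

61.4982


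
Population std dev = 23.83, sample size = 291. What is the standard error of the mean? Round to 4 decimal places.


SE = sigma / sqrt(n)
sqrt(291) ≈ 17.058722
SE = 23.83 / 17.058722 ≈ 1.396939

1.3969


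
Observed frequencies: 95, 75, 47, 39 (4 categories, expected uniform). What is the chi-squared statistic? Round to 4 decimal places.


chi2 = sum((O-E)^2/E), E = total/4
total = 256, E = 256/4 = 64
(95 - 64)^2 / 64 = 961 / 64 = 15.015625
(75 - 64)^2 / 64 = 121 / 64 = 1.890625
(47 - 64)^2 / 64 = 289 / 64 = 4.515625
(39 - 64)^2 / 64 = 625 / 64 = 9.765625
chi2 = 31.1875

31.1875


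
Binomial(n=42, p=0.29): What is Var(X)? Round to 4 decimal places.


Var = n*p*(1-p) = 42 * 0.29 * 0.71 = 8.6478

8.6478


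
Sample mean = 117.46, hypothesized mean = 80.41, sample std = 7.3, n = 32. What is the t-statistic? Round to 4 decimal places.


t = (xbar - mu0) / (s/sqrt(n))
xbar - mu0 = 117.46 - 80.41 = 37.05
sqrt(32) ≈ 5.65685425
s/sqrt(n) = 7.3 / 5.65685425 ≈ 1.29046988
t = 37.05 / 1.29046988 ≈ 28.710473

28.7105


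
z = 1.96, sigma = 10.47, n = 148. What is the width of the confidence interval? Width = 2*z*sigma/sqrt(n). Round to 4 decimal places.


width = 2*z*sigma/sqrt(n)
2*z*sigma = 2 * 1.96 * 10.47 = 41.0424
sqrt(148) ≈ 12.165525
width = 41.0424 / 12.165525 ≈ 3.373664

3.3737


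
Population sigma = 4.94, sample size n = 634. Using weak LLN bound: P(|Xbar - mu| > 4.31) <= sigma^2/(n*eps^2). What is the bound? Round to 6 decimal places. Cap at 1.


bound = min(1, sigma^2/(n*eps^2))
sigma^2 = 4.94^2 = 24.4036
n*eps^2 = 634 * 4.31^2 = 634 * 18.5761 = 11777.2474
sigma^2/(n*eps^2) = 24.4036 / 11777.2474 ≈ 0.00207210

0.002072


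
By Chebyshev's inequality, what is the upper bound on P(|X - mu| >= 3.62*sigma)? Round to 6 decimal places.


P <= 1/k^2
k^2 = 3.62^2 = 13.1044
1/k^2 = 1 / 13.1044 ≈ 0.07631025

0.076310


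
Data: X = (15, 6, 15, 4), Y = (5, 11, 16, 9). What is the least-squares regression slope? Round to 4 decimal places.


b = sum((xi-xbar)(yi-ybar)) / sum((xi-xbar)^2)
n = 4, xbar = 40/4 = 10, ybar = 41/4 = 10.25
Sxy = sum((xi-xbar)(yi-ybar)) = 7
Sxx = sum((xi-xbar)^2) = 102
b = Sxy / Sxx = 7/102 ≈ 0.068627

0.0686


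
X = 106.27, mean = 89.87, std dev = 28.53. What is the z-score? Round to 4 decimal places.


z = (X - mu) / sigma
X - mu = 106.27 - 89.87 = 16.4
z = 16.4 / 28.53 = 1640/2853 ≈ 0.574834

0.5748


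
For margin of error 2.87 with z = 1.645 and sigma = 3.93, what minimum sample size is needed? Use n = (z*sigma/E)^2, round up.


z*sigma/E = 1.645 * 3.93 / 2.87 = 18471/8200 ≈ 2.252561
(z*sigma/E)^2 ≈ 5.074031
round up: n = 6

6


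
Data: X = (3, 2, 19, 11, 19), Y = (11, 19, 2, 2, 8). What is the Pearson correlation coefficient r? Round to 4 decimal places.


r = sum((xi-xbar)(yi-ybar)) / sqrt(sum((xi-xbar)^2) * sum((yi-ybar)^2))
n = 5, xbar = 54/5 = 10.8, ybar = 42/5 = 8.4
Sxy = sum((xi-xbar)(yi-ybar)) = -170.6
Sxx = sum((xi-xbar)^2) = 272.8
Syy = sum((yi-ybar)^2) = 201.2
sqrt(Sxx*Syy) ≈ 234.280516
r = Sxy / sqrt(Sxx*Syy) = -170.6 / 234.280516 ≈ -0.728187

-0.7282


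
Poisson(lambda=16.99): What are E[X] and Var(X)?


E[X] = Var(X) = lambda = 16.99

16.99, 16.99


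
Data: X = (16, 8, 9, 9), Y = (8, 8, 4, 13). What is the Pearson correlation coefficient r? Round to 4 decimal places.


r = sum((xi-xbar)(yi-ybar)) / sqrt(sum((xi-xbar)^2) * sum((yi-ybar)^2))
n = 4, xbar = 42/4 = 10.5, ybar = 33/4 = 8.25
Sxy = sum((xi-xbar)(yi-ybar)) = -1.5
Sxx = sum((xi-xbar)^2) = 41
Syy = sum((yi-ybar)^2) = 40.75
sqrt(Sxx*Syy) ≈ 40.874809
r = Sxy / sqrt(Sxx*Syy) = -1.5 / 40.874809 ≈ -0.036697

-0.0367


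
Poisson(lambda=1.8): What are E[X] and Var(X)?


E[X] = Var(X) = lambda = 1.8

1.8, 1.8


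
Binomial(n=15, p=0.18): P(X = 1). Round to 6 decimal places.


P = C(n,k) * p^k * (1-p)^(n-k)
C(15,1) = 15
p^k = 0.18^1 = 0.18
(1-p)^(n-k) = 0.82^14 ≈ 0.06214325
P = 15 * 0.18 * 0.06214325 ≈ 0.167787

0.167787


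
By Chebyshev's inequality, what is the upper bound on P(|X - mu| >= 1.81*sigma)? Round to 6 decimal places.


P <= 1/k^2
k^2 = 1.81^2 = 3.2761
1/k^2 = 1 / 3.2761 ≈ 0.30524099

0.305241


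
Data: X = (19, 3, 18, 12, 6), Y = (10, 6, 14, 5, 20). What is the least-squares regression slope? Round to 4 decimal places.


b = sum((xi-xbar)(yi-ybar)) / sum((xi-xbar)^2)
n = 5, xbar = 58/5 = 11.6, ybar = 55/5 = 11
Sxy = sum((xi-xbar)(yi-ybar)) = 2
Sxx = sum((xi-xbar)^2) = 201.2
b = Sxy / Sxx = 5/503 ≈ 0.009940

0.0099


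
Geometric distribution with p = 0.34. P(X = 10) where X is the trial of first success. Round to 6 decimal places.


P = (1-p)^(k-1) * p
(1-p)^(k-1) = 0.66^9 ≈ 0.02376268
P = 0.02376268 * 0.34 ≈ 0.008079311

0.008079
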